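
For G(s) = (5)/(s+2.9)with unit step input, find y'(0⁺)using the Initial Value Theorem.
IVT: y'(0⁺) = lim_{s→∞} s²·Y(s) = lim_{s→∞} s·G(s).
deg(num) = 0, deg(den) = 1, relative degree = 1, so s·G(s) → (leading num)/(leading den) = 5/1 = 5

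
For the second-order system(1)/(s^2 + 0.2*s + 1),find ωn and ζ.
Standard form: ωn²/(s²+2ζωn·s+ωn²).
const=1=ωn² → ωn=1, s coeff=0.2=2ζωn → ζ=0.1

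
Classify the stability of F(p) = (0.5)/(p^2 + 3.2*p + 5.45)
Denominator: p^2 + 3.2*p + 5.45. Poles: -1.6 + 1.7j, -1.6 - 1.7j. Stable (all poles in LHP)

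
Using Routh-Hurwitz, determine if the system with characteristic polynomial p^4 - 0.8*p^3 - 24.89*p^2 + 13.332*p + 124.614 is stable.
Routh array:
p^4: [1, -24.89, 124.614]; p^3: [-0.8, 13.332]; p^2: [-8.225, 124.614]; p^1: [1.21149]; p^0: [124.614]
First column: [1, -0.8, -8.225, 1.21149, 124.614]. Sign changes = 2.
No, unstable (2 RHP root(s))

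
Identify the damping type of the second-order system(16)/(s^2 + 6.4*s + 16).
Standard form: ωn²/(s²+2ζωn·s+ωn²) gives ωn=4, ζ=0.8.
Underdamped (ζ = 0.8 < 1)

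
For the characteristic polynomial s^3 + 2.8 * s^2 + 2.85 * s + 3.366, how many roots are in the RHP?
s^3 + 2.8*s^2 + 2.85*s + 3.366 = (s + 2.2)(s^2 + 0.6*s + 1.53). Poles: -0.3 + 1.2j, -0.3 - 1.2j, -2.2. RHP poles (Re>0): 0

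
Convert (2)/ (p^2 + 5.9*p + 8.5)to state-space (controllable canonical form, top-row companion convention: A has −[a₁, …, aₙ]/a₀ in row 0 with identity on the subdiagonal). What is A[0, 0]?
Reachable canonical form for den = p^2 + 5.9*p + 8.5: top row of A = -[a₁,a₂,...,aₙ]/a₀, ones on the subdiagonal, zeros elsewhere.
A = [[-5.9, -8.5], [1, 0]].
A[0,0] = -5.9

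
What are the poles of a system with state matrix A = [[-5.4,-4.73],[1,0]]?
Eigenvalues solve det(λI - A) = 0.
Characteristic polynomial: λ^2 + 5.4*λ + 4.73 = 0.
Factor: (λ + 4.3)(λ + 1.1) = 0.
Roots: -1.1, -4.3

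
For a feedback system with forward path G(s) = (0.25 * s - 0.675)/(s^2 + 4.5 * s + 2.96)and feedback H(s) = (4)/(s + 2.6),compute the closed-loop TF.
Closed-loop T = G/(1+GH).
Numerator: G_num * H_den = 0.25*s^2 - 0.025*s - 1.755.
Denominator: G_den * H_den + G_num * H_num = (s^3 + 7.1*s^2 + 14.66*s + 7.696) + (s - 2.7) = s^3 + 7.1*s^2 + 15.66*s + 4.996.
T(s) = (0.25*s^2 - 0.025*s - 1.755)/(s^3 + 7.1*s^2 + 15.66*s + 4.996)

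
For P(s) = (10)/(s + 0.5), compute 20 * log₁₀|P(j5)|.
Substitute s = j*5: P(j5) = 0.19802 - 1.9802j.
|P(j5)| = sqrt(Re² + Im²) = 1.99.
20*log₁₀(1.99) = 5.98 dB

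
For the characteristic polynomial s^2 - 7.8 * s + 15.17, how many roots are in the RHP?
s^2 - 7.8*s + 15.17 = (s - 3.7)(s - 4.1). Poles: 3.7, 4.1. RHP poles (Re>0): 2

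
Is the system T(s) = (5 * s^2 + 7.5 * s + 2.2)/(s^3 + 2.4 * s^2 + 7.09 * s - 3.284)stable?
Denominator: s^3 + 2.4*s^2 + 7.09*s - 3.284 = (s - 0.4)(s^2 + 2.8*s + 8.21). Poles: -1.4 + 2.5j, -1.4 - 2.5j, 0.4. All Re(p)<0: No (unstable)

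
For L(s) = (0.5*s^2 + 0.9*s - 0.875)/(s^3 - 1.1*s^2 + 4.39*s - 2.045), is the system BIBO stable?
Denominator: s^3 - 1.1*s^2 + 4.39*s - 2.045 = (s - 0.5)(s^2 - 0.6*s + 4.09). Poles: 0.3 + 2j, 0.3 - 2j, 0.5. All Re(p)<0: No (unstable)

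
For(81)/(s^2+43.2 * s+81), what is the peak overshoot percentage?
Standard form: ωn²/(s²+2ζωn·s+ωn²) → ωn = 9, ζ = 2.4.
ζ ≥ 1, so the response is non-oscillatory: peak overshoot = 0%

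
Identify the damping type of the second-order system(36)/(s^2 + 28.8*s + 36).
Standard form: ωn²/(s²+2ζωn·s+ωn²) gives ωn=6, ζ=2.4.
Overdamped (ζ = 2.4 > 1)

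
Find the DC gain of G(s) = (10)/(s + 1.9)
DC gain = G(0) = num(0)/den(0) = 10/1.9 = 5.263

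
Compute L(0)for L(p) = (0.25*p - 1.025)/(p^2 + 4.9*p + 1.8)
DC gain = L(0) = num(0)/den(0) = -1.025/1.8 = -0.5694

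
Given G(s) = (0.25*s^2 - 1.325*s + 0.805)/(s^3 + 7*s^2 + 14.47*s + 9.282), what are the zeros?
Set numerator = 0: 0.25*s^2 - 1.325*s + 0.805 = 0.25*(s - 4.6)(s - 0.7) = 0 → Zeros: 0.7, 4.6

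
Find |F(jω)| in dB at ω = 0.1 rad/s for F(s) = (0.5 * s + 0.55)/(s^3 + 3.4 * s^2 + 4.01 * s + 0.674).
Substitute s = j*0.1: F(j0.1) = 0.65309 - 0.330056j.
|F(j0.1)| = sqrt(Re² + Im²) = 0.7318.
20*log₁₀(0.7318) = -2.71 dB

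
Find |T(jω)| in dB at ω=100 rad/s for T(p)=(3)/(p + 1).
Substitute p = j*100: T(j100) = 0.00029997 - 0.029997j.
|T(j100)| = sqrt(Re² + Im²) = 0.03.
20*log₁₀(0.03) = -30.46 dB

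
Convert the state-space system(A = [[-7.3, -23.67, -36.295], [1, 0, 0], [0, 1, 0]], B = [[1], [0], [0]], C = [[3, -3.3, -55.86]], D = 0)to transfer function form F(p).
F(p) = C(pI - A)⁻¹B + D.
Characteristic polynomial det(pI - A) = p^3 + 7.3*p^2 + 23.67*p + 36.295.
Numerator from C·adj(pI-A)·B + D·det(pI-A) = 3*p^2 - 3.3*p - 55.86.
F(p) = (3*p^2 - 3.3*p - 55.86)/(p^3 + 7.3*p^2 + 23.67*p + 36.295)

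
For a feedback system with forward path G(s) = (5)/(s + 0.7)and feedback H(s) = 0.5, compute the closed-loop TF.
Closed-loop T = G/(1+GH).
Numerator: G_num * H_den = 5.
Denominator: G_den * H_den + G_num * H_num = (s + 0.7) + (2.5) = s + 3.2.
T(s) = (5)/(s + 3.2)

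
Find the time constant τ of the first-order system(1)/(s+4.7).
First-order system: τ = -1/pole. Pole = -4.7. τ = -1/(-4.7) = 0.2128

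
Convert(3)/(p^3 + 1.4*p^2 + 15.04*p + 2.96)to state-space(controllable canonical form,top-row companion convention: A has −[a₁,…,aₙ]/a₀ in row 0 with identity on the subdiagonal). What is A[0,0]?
Reachable canonical form for den = p^3 + 1.4*p^2 + 15.04*p + 2.96: top row of A = -[a₁,a₂,...,aₙ]/a₀, ones on the subdiagonal, zeros elsewhere.
A = [[-1.4, -15.04, -2.96], [1, 0, 0], [0, 1, 0]].
A[0,0] = -1.4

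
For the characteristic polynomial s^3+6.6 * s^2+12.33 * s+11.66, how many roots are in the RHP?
s^3 + 6.6*s^2 + 12.33*s + 11.66 = (s + 4.4)(s^2 + 2.2*s + 2.65). Poles: -1.1 + 1.2j, -1.1 - 1.2j, -4.4. RHP poles (Re>0): 0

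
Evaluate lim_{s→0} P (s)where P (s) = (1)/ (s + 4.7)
DC gain = P(0) = num(0)/den(0) = 1/4.7 = 0.2128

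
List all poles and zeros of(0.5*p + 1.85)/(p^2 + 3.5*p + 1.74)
Set denominator = 0: p^2 + 3.5*p + 1.74 = (p + 2.9)(p + 0.6) = 0 → Poles: -0.6, -2.9
Set numerator = 0: 0.5*p + 1.85 = 0 → Zeros: -3.7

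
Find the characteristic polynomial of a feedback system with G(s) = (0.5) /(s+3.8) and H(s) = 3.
Characteristic poly = G_den * H_den + G_num * H_num = (s + 3.8) + (1.5) = s + 5.3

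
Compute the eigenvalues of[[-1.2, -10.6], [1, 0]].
Eigenvalues solve det(λI - A) = 0.
Characteristic polynomial: λ^2 + 1.2*λ + 10.6 = 0.
Roots: -0.6 + 3.2j, -0.6 - 3.2j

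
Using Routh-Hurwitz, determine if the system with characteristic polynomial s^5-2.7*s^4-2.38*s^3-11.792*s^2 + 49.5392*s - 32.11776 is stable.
Routh array:
s^5: [1, -2.38, 49.5392]; s^4: [-2.7, -11.792, -32.11776]; s^3: [-6.74741, 37.6437]; s^2: [-26.8553, -32.11776]; s^1: [45.7133]; s^0: [-32.11776]
First column: [1, -2.7, -6.74741, -26.8553, 45.7133, -32.11776]. Sign changes = 3.
No, unstable (3 RHP root(s))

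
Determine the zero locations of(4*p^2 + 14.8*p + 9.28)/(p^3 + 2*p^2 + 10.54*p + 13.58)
Set numerator = 0: 4*p^2 + 14.8*p + 9.28 = 4*(p + 2.9)(p + 0.8) = 0 → Zeros: -0.8, -2.9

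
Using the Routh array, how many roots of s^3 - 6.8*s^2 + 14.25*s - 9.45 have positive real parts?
Routh array:
s^3: [1, 14.25]; s^2: [-6.8, -9.45]; s^1: [12.8603]; s^0: [-9.45]
First column: [1, -6.8, 12.8603, -9.45]. Sign changes = RHP roots = 3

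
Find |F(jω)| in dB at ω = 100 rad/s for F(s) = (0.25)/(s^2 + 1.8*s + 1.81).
Substitute s = j*100: F(j100) = -2.49964e-05 - 4.50017e-07j.
|F(j100)| = sqrt(Re² + Im²) = 2.5e-05.
20*log₁₀(2.5e-05) = -92.04 dB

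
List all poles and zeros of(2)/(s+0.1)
Set denominator = 0: s + 0.1 = 0 → Poles: -0.1
Numerator is a nonzero constant (2) → Zeros: none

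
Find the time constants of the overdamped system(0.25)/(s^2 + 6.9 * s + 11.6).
Overdamped: real poles at -4, -2.9. τ = -1/pole → τ₁ = 0.25, τ₂ = 0.3448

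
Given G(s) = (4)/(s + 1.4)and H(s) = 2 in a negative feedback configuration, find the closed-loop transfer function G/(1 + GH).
Closed-loop T = G/(1+GH).
Numerator: G_num * H_den = 4.
Denominator: G_den * H_den + G_num * H_num = (s + 1.4) + (8) = s + 9.4.
T(s) = (4)/(s + 9.4)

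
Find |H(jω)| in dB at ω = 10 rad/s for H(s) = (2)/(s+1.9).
Substitute s = j*10: H(j10) = 0.036676 - 0.193032j.
|H(j10)| = sqrt(Re² + Im²) = 0.1965.
20*log₁₀(0.1965) = -14.13 dB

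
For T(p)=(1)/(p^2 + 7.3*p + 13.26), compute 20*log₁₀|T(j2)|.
Substitute p = j*2: T(j2) = 0.0309795 - 0.0488445j.
|T(j2)| = sqrt(Re² + Im²) = 0.05784.
20*log₁₀(0.05784) = -24.76 dB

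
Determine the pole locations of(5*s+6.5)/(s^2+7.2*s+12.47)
Set denominator = 0: s^2 + 7.2*s + 12.47 = (s + 2.9)(s + 4.3) = 0 → Poles: -2.9, -4.3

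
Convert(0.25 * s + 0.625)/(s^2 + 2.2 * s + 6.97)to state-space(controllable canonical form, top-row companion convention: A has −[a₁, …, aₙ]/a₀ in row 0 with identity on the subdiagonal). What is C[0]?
Reachable canonical form: C = numerator coefficients (right-aligned, zero-padded to length n).
num = 0.25*s + 0.625, C = [[0.25, 0.625]].
C[0] = 0.25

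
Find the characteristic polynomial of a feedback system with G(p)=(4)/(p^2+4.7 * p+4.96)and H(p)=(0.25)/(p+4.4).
Characteristic poly = G_den * H_den + G_num * H_num = (p^3 + 9.1*p^2 + 25.64*p + 21.824) + (1) = p^3 + 9.1*p^2 + 25.64*p + 22.824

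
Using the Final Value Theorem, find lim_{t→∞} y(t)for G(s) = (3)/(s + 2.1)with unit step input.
FVT: lim_{t→∞} y(t) = lim_{s→0} s*Y(s) where Y(s) = G(s)/s.
= lim_{s→0} G(s) = G(0) = num(0)/den(0) = 3/2.1 = 1.429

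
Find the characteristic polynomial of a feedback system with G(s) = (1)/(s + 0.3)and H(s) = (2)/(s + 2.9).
Characteristic poly = G_den * H_den + G_num * H_num = (s^2 + 3.2*s + 0.87) + (2) = s^2 + 3.2*s + 2.87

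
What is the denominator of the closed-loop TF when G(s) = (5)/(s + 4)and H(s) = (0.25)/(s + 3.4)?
Characteristic poly = G_den * H_den + G_num * H_num = (s^2 + 7.4*s + 13.6) + (1.25) = s^2 + 7.4*s + 14.85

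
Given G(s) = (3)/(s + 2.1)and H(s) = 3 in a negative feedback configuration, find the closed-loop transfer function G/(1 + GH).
Closed-loop T = G/(1+GH).
Numerator: G_num * H_den = 3.
Denominator: G_den * H_den + G_num * H_num = (s + 2.1) + (9) = s + 11.1.
T(s) = (3)/(s + 11.1)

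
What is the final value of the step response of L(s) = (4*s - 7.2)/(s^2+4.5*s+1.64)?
FVT: lim_{t→∞} y(t) = lim_{s→0} s*Y(s) where Y(s) = L(s)/s.
= lim_{s→0} L(s) = L(0) = num(0)/den(0) = -7.2/1.64 = -4.39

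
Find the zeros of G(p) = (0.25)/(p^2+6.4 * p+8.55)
Numerator is a nonzero constant (0.25) → Zeros: none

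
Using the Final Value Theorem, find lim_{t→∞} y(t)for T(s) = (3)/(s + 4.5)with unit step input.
FVT: lim_{t→∞} y(t) = lim_{s→0} s*Y(s) where Y(s) = T(s)/s.
= lim_{s→0} T(s) = T(0) = num(0)/den(0) = 3/4.5 = 0.6667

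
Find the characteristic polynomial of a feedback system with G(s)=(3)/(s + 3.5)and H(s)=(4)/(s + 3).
Characteristic poly = G_den * H_den + G_num * H_num = (s^2 + 6.5*s + 10.5) + (12) = s^2 + 6.5*s + 22.5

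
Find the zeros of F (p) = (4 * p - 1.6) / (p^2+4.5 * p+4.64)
Set numerator = 0: 4*p - 1.6 = 0 → Zeros: 0.4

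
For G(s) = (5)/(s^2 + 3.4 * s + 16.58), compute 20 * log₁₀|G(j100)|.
Substitute s = j*100: G(j100) = -0.00050025 - 1.70368e-05j.
|G(j100)| = sqrt(Re² + Im²) = 0.0005005.
20*log₁₀(0.0005005) = -66.01 dB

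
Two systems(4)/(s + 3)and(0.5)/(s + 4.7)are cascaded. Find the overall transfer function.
Series: H = H₁ · H₂ = (n₁·n₂)/(d₁·d₂).
Num: n₁·n₂ = 2. Den: d₁·d₂ = s^2 + 7.7*s + 14.1.
H(s) = (2)/(s^2 + 7.7*s + 14.1)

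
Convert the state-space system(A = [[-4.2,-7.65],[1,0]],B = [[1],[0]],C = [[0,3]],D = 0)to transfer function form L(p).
L(p) = C(pI - A)⁻¹B + D.
Characteristic polynomial det(pI - A) = p^2 + 4.2*p + 7.65.
Numerator from C·adj(pI-A)·B + D·det(pI-A) = 3.
L(p) = (3)/(p^2 + 4.2*p + 7.65)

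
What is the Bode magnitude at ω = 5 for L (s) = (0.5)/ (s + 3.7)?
Substitute s = j*5: L(j5) = 0.047816 - 0.0646162j.
|L(j5)| = sqrt(Re² + Im²) = 0.08038.
20*log₁₀(0.08038) = -21.90 dB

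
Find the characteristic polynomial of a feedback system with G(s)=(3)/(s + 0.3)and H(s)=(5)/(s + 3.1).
Characteristic poly = G_den * H_den + G_num * H_num = (s^2 + 3.4*s + 0.93) + (15) = s^2 + 3.4*s + 15.93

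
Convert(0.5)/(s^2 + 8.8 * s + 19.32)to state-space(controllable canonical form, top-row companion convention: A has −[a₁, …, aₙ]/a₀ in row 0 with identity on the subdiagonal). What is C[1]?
Reachable canonical form: C = numerator coefficients (right-aligned, zero-padded to length n).
num = 0.5, C = [[0, 0.5]].
C[1] = 0.5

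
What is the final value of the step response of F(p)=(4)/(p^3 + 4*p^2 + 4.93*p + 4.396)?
FVT: lim_{t→∞} y(t) = lim_{p→0} p*Y(p) where Y(p) = F(p)/p.
= lim_{p→0} F(p) = F(0) = num(0)/den(0) = 4/4.396 = 0.9099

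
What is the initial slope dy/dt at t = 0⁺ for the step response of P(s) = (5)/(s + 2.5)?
IVT: y'(0⁺) = lim_{s→∞} s²·Y(s) = lim_{s→∞} s·P(s).
deg(num) = 0, deg(den) = 1, relative degree = 1, so s·P(s) → (leading num)/(leading den) = 5/1 = 5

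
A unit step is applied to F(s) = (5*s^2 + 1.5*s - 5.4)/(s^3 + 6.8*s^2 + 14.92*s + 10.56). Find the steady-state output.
FVT: lim_{t→∞} y(t) = lim_{s→0} s*Y(s) where Y(s) = F(s)/s.
= lim_{s→0} F(s) = F(0) = num(0)/den(0) = -5.4/10.56 = -0.5114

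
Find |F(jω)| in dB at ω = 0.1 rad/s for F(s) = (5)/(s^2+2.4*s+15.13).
Substitute s = j*0.1: F(j0.1) = 0.330605 - 0.00524769j.
|F(j0.1)| = sqrt(Re² + Im²) = 0.3306.
20*log₁₀(0.3306) = -9.61 dB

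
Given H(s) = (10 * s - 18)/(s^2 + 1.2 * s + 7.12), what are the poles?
Set denominator = 0: s^2 + 1.2*s + 7.12 = 0 → Poles: -0.6 + 2.6j, -0.6 - 2.6j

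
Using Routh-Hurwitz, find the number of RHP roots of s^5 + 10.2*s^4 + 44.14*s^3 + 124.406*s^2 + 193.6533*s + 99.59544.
Routh array:
s^5: [1, 44.14, 193.6533]; s^4: [10.2, 124.406, 99.59544]; s^3: [31.9433, 183.889]; s^2: [65.6874, 99.59544]; s^1: [135.456]; s^0: [99.59544]
First column: [1, 10.2, 31.9433, 65.6874, 135.456, 99.59544]. Sign changes = RHP roots = 0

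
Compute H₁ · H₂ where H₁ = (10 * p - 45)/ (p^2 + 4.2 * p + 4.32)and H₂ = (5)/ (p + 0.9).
Series: H = H₁ · H₂ = (n₁·n₂)/(d₁·d₂).
Num: n₁·n₂ = 50*p - 225. Den: d₁·d₂ = p^3 + 5.1*p^2 + 8.1*p + 3.888.
H(p) = (50*p - 225)/(p^3 + 5.1*p^2 + 8.1*p + 3.888)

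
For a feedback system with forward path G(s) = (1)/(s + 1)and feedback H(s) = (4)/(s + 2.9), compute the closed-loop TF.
Closed-loop T = G/(1+GH).
Numerator: G_num * H_den = s + 2.9.
Denominator: G_den * H_den + G_num * H_num = (s^2 + 3.9*s + 2.9) + (4) = s^2 + 3.9*s + 6.9.
T(s) = (s + 2.9)/(s^2 + 3.9*s + 6.9)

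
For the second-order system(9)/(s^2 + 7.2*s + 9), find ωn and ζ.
Standard form: ωn²/(s²+2ζωn·s+ωn²).
const=9=ωn² → ωn=3, s coeff=7.2=2ζωn → ζ=1.2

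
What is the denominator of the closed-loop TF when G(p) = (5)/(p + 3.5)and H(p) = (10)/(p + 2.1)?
Characteristic poly = G_den * H_den + G_num * H_num = (p^2 + 5.6*p + 7.35) + (50) = p^2 + 5.6*p + 57.35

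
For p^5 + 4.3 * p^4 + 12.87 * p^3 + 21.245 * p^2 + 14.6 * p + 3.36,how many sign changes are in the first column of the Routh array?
Routh array:
p^5: [1, 12.87, 14.6]; p^4: [4.3, 21.245, 3.36]; p^3: [7.9293, 13.8186]; p^2: [13.7513, 3.36]; p^1: [11.8812]; p^0: [3.36]
First column: [1, 4.3, 7.9293, 13.7513, 11.8812, 3.36]. Sign changes = 0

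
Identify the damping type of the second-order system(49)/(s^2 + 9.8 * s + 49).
Standard form: ωn²/(s²+2ζωn·s+ωn²) gives ωn=7, ζ=0.7.
Underdamped (ζ = 0.7 < 1)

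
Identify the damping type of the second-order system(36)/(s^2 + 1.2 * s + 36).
Standard form: ωn²/(s²+2ζωn·s+ωn²) gives ωn=6, ζ=0.1.
Underdamped (ζ = 0.1 < 1)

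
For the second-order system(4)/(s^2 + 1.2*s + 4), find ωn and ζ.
Standard form: ωn²/(s²+2ζωn·s+ωn²).
const=4=ωn² → ωn=2, s coeff=1.2=2ζωn → ζ=0.3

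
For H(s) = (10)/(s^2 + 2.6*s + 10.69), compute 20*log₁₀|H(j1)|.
Substitute s = j*1: H(j1) = 0.962684 - 0.258305j.
|H(j1)| = sqrt(Re² + Im²) = 0.9967.
20*log₁₀(0.9967) = -0.03 dB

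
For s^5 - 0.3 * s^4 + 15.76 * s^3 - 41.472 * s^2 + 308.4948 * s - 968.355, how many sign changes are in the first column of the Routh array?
Routh array:
s^5: [1, 15.76, 308.4948]; s^4: [-0.3, -41.472, -968.355]; s^3: [-122.48, -2919.3552]; s^2: [-34.3214, -968.355]; s^1: [536.336]; s^0: [-968.355]
First column: [1, -0.3, -122.48, -34.3214, 536.336, -968.355]. Sign changes = 3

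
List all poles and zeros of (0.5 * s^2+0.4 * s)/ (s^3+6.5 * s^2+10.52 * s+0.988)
Set denominator = 0: s^3 + 6.5*s^2 + 10.52*s + 0.988 = (s + 0.1)(s + 3.8)(s + 2.6) = 0 → Poles: -0.1, -2.6, -3.8
Set numerator = 0: 0.5*s^2 + 0.4*s = 0.5*s(s + 0.8) = 0 → Zeros: -0.8, 0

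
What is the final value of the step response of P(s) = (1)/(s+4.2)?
FVT: lim_{t→∞} y(t) = lim_{s→0} s*Y(s) where Y(s) = P(s)/s.
= lim_{s→0} P(s) = P(0) = num(0)/den(0) = 1/4.2 = 0.2381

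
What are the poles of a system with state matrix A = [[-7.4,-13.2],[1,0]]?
Eigenvalues solve det(λI - A) = 0.
Characteristic polynomial: λ^2 + 7.4*λ + 13.2 = 0.
Factor: (λ + 3)(λ + 4.4) = 0.
Roots: -3, -4.4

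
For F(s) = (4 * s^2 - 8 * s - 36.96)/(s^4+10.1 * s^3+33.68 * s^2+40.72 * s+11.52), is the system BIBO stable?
Denominator: s^4 + 10.1*s^3 + 33.68*s^2 + 40.72*s + 11.52 = (s + 0.4)(s + 3.2)(s + 4.5)(s + 2). Poles: -0.4, -2, -3.2, -4.5. All Re(p)<0: Yes (stable)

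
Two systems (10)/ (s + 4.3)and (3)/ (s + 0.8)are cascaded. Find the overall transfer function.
Series: H = H₁ · H₂ = (n₁·n₂)/(d₁·d₂).
Num: n₁·n₂ = 30. Den: d₁·d₂ = s^2 + 5.1*s + 3.44.
H(s) = (30)/(s^2 + 5.1*s + 3.44)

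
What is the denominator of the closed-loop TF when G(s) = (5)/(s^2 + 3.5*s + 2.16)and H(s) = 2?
Characteristic poly = G_den * H_den + G_num * H_num = (s^2 + 3.5*s + 2.16) + (10) = s^2 + 3.5*s + 12.16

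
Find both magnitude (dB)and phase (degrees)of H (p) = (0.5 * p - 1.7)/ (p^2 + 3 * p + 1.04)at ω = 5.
Substitute p = j*5: H(j5) = 0.0979024 - 0.0430494j.
|H| = 20*log₁₀(sqrt(Re²+Im²)) = -19.42 dB.
∠H = atan2(Im, Re) = -23.74°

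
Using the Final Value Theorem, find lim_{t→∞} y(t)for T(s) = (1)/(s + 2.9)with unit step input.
FVT: lim_{t→∞} y(t) = lim_{s→0} s*Y(s) where Y(s) = T(s)/s.
= lim_{s→0} T(s) = T(0) = num(0)/den(0) = 1/2.9 = 0.3448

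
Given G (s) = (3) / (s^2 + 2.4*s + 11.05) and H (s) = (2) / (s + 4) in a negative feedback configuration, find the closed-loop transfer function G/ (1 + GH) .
Closed-loop T = G/(1+GH).
Numerator: G_num * H_den = 3*s + 12.
Denominator: G_den * H_den + G_num * H_num = (s^3 + 6.4*s^2 + 20.65*s + 44.2) + (6) = s^3 + 6.4*s^2 + 20.65*s + 50.2.
T(s) = (3*s + 12)/(s^3 + 6.4*s^2 + 20.65*s + 50.2)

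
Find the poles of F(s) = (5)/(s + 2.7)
Set denominator = 0: s + 2.7 = 0 → Poles: -2.7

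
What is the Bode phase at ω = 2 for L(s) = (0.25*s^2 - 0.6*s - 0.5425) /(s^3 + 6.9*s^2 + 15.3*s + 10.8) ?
Substitute s = j*2: L(j2) = -0.00152081 + 0.0693827j.
∠L(j2) = atan2(Im, Re) = atan2(0.0693827, -0.00152081) = 91.26°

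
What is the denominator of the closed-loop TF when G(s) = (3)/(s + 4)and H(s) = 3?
Characteristic poly = G_den * H_den + G_num * H_num = (s + 4) + (9) = s + 13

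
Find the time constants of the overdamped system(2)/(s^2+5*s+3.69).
Overdamped: real poles at -4.1, -0.9. τ = -1/pole → τ₁ = 0.2439, τ₂ = 1.111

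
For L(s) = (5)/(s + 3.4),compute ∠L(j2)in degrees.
Substitute s = j*2: L(j2) = 1.09254 - 0.642674j.
∠L(j2) = atan2(Im, Re) = atan2(-0.642674, 1.09254) = -30.47°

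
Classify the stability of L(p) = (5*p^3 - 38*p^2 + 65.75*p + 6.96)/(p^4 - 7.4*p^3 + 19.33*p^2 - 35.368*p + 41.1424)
Denominator: p^4 - 7.4*p^3 + 19.33*p^2 - 35.368*p + 41.1424 = (p - 4.3)(p - 2.3)(p^2 - 0.8*p + 4.16). Poles: 0.4 + 2j, 0.4 - 2j, 2.3, 4.3. Unstable (4 pole(s) in RHP)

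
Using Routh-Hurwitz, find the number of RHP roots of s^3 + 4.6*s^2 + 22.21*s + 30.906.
Routh array:
s^3: [1, 22.21]; s^2: [4.6, 30.906]; s^1: [15.4913]; s^0: [30.906]
First column: [1, 4.6, 15.4913, 30.906]. Sign changes = RHP roots = 0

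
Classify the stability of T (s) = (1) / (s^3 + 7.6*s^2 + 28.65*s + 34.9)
Denominator: s^3 + 7.6*s^2 + 28.65*s + 34.9 = (s + 2)(s^2 + 5.6*s + 17.45). Poles: -2, -2.8 + 3.1j, -2.8 - 3.1j. Stable (all poles in LHP)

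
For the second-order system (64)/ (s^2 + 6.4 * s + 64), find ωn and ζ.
Standard form: ωn²/(s²+2ζωn·s+ωn²).
const=64=ωn² → ωn=8, s coeff=6.4=2ζωn → ζ=0.4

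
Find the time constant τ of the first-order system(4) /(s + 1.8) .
First-order system: τ = -1/pole. Pole = -1.8. τ = -1/(-1.8) = 0.5556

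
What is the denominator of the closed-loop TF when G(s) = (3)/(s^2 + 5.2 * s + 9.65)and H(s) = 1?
Characteristic poly = G_den * H_den + G_num * H_num = (s^2 + 5.2*s + 9.65) + (3) = s^2 + 5.2*s + 12.65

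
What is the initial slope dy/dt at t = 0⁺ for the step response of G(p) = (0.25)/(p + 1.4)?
IVT: y'(0⁺) = lim_{p→∞} p²·Y(p) = lim_{p→∞} p·G(p).
deg(num) = 0, deg(den) = 1, relative degree = 1, so p·G(p) → (leading num)/(leading den) = 0.25/1 = 0.25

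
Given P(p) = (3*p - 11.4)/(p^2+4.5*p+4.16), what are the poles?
Set denominator = 0: p^2 + 4.5*p + 4.16 = (p + 1.3)(p + 3.2) = 0 → Poles: -1.3, -3.2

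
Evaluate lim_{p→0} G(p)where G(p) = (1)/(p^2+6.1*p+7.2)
DC gain = G(0) = num(0)/den(0) = 1/7.2 = 0.1389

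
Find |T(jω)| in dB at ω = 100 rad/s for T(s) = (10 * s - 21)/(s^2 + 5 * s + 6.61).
Substitute s = j*100: T(j100) = 0.00709026 - 0.0997114j.
|T(j100)| = sqrt(Re² + Im²) = 0.09996.
20*log₁₀(0.09996) = -20.00 dB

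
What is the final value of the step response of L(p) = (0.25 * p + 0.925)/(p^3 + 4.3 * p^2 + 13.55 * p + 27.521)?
FVT: lim_{t→∞} y(t) = lim_{p→0} p*Y(p) where Y(p) = L(p)/p.
= lim_{p→0} L(p) = L(0) = num(0)/den(0) = 0.925/27.521 = 0.03361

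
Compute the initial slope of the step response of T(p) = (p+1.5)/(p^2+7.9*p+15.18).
IVT: y'(0⁺) = lim_{p→∞} p²·Y(p) = lim_{p→∞} p·T(p).
deg(num) = 1, deg(den) = 2, relative degree = 1, so p·T(p) → (leading num)/(leading den) = 1/1 = 1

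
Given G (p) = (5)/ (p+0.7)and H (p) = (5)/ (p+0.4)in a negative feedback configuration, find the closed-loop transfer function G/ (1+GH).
Closed-loop T = G/(1+GH).
Numerator: G_num * H_den = 5*p + 2.
Denominator: G_den * H_den + G_num * H_num = (p^2 + 1.1*p + 0.28) + (25) = p^2 + 1.1*p + 25.28.
T(p) = (5*p + 2)/(p^2 + 1.1*p + 25.28)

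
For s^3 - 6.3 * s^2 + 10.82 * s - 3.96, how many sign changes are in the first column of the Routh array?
Routh array:
s^3: [1, 10.82]; s^2: [-6.3, -3.96]; s^1: [10.1914]; s^0: [-3.96]
First column: [1, -6.3, 10.1914, -3.96]. Sign changes = 3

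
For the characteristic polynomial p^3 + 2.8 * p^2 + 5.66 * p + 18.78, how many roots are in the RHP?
p^3 + 2.8*p^2 + 5.66*p + 18.78 = (p + 3)(p^2 - 0.2*p + 6.26). Poles: -3, 0.1 + 2.5j, 0.1 - 2.5j. RHP poles (Re>0): 2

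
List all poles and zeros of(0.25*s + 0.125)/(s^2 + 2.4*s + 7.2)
Set denominator = 0: s^2 + 2.4*s + 7.2 = 0 → Poles: -1.2 + 2.4j, -1.2 - 2.4j
Set numerator = 0: 0.25*s + 0.125 = 0 → Zeros: -0.5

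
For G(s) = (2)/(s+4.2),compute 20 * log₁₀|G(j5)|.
Substitute s = j*5: G(j5) = 0.196998 - 0.234522j.
|G(j5)| = sqrt(Re² + Im²) = 0.3063.
20*log₁₀(0.3063) = -10.28 dB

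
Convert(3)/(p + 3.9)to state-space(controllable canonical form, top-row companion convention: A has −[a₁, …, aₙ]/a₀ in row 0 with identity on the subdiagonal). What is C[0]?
Reachable canonical form: C = numerator coefficients (right-aligned, zero-padded to length n).
num = 3, C = [[3]].
C[0] = 3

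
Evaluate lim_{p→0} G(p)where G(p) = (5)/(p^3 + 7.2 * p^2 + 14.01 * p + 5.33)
DC gain = G(0) = num(0)/den(0) = 5/5.33 = 0.9381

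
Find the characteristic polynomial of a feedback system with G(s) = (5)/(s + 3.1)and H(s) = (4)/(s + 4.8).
Characteristic poly = G_den * H_den + G_num * H_num = (s^2 + 7.9*s + 14.88) + (20) = s^2 + 7.9*s + 34.88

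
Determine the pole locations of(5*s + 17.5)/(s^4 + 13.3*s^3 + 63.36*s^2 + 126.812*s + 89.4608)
Set denominator = 0: s^4 + 13.3*s^3 + 63.36*s^2 + 126.812*s + 89.4608 = (s + 4.4)(s + 4.6)(s + 1.7)(s + 2.6) = 0 → Poles: -1.7, -2.6, -4.4, -4.6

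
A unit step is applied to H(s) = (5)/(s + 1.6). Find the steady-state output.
FVT: lim_{t→∞} y(t) = lim_{s→0} s*Y(s) where Y(s) = H(s)/s.
= lim_{s→0} H(s) = H(0) = num(0)/den(0) = 5/1.6 = 3.125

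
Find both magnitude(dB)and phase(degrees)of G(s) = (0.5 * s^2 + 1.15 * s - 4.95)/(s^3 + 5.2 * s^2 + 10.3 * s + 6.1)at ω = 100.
Substitute s = j*100: G(j100) = 0.000145252 - 0.00500255j.
|G| = 20*log₁₀(sqrt(Re²+Im²)) = -46.01 dB.
∠G = atan2(Im, Re) = -88.34°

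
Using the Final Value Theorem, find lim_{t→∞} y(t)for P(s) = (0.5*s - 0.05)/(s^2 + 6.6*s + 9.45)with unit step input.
FVT: lim_{t→∞} y(t) = lim_{s→0} s*Y(s) where Y(s) = P(s)/s.
= lim_{s→0} P(s) = P(0) = num(0)/den(0) = -0.05/9.45 = -0.005291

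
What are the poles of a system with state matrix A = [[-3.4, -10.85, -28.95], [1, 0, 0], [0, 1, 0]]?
Eigenvalues solve det(λI - A) = 0.
Characteristic polynomial: λ^3 + 3.4*λ^2 + 10.85*λ + 28.95 = 0.
Factor: (λ + 3)(λ^2 + 0.4*λ + 9.65) = 0.
Roots: -0.2 + 3.1j, -0.2 - 3.1j, -3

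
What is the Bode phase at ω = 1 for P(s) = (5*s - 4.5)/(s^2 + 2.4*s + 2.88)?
Substitute s = j*1: P(j1) = 0.380875 + 2.17335j.
∠P(j1) = atan2(Im, Re) = atan2(2.17335, 0.380875) = 80.06°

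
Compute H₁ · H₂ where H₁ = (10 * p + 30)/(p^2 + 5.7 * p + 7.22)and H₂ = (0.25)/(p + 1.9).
Series: H = H₁ · H₂ = (n₁·n₂)/(d₁·d₂).
Num: n₁·n₂ = 2.5*p + 7.5. Den: d₁·d₂ = p^3 + 7.6*p^2 + 18.05*p + 13.718.
H(p) = (2.5*p + 7.5)/(p^3 + 7.6*p^2 + 18.05*p + 13.718)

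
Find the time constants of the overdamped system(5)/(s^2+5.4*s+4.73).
Overdamped: real poles at -4.3, -1.1. τ = -1/pole → τ₁ = 0.2326, τ₂ = 0.9091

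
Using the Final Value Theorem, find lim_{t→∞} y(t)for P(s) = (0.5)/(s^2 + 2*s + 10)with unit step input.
FVT: lim_{t→∞} y(t) = lim_{s→0} s*Y(s) where Y(s) = P(s)/s.
= lim_{s→0} P(s) = P(0) = num(0)/den(0) = 0.5/10 = 0.05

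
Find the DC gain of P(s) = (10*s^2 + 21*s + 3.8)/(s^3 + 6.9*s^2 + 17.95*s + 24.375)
DC gain = P(0) = num(0)/den(0) = 3.8/24.375 = 0.1559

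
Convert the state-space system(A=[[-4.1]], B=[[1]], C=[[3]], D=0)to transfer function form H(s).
H(s) = C(sI - A)⁻¹B + D.
Characteristic polynomial det(sI - A) = s + 4.1.
Numerator from C·adj(sI-A)·B + D·det(sI-A) = 3.
H(s) = (3)/(s + 4.1)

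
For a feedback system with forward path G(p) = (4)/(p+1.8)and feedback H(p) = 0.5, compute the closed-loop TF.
Closed-loop T = G/(1+GH).
Numerator: G_num * H_den = 4.
Denominator: G_den * H_den + G_num * H_num = (p + 1.8) + (2) = p + 3.8.
T(p) = (4)/(p + 3.8)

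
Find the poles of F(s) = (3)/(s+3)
Set denominator = 0: s + 3 = 0 → Poles: -3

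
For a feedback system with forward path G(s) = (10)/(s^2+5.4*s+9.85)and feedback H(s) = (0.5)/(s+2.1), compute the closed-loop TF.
Closed-loop T = G/(1+GH).
Numerator: G_num * H_den = 10*s + 21.
Denominator: G_den * H_den + G_num * H_num = (s^3 + 7.5*s^2 + 21.19*s + 20.685) + (5) = s^3 + 7.5*s^2 + 21.19*s + 25.685.
T(s) = (10*s + 21)/(s^3 + 7.5*s^2 + 21.19*s + 25.685)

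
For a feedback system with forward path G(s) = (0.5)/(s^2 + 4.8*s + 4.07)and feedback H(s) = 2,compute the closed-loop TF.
Closed-loop T = G/(1+GH).
Numerator: G_num * H_den = 0.5.
Denominator: G_den * H_den + G_num * H_num = (s^2 + 4.8*s + 4.07) + (1) = s^2 + 4.8*s + 5.07.
T(s) = (0.5)/(s^2 + 4.8*s + 5.07)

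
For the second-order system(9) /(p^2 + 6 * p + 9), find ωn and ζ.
Standard form: ωn²/(p²+2ζωn·p+ωn²).
const=9=ωn² → ωn=3, p coeff=6=2ζωn → ζ=1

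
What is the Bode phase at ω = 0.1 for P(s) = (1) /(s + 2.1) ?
Substitute s = j*0.1: P(j0.1) = 0.475113 - 0.0226244j.
∠P(j0.1) = atan2(Im, Re) = atan2(-0.0226244, 0.475113) = -2.73°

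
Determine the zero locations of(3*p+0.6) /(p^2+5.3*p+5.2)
Set numerator = 0: 3*p + 0.6 = 0 → Zeros: -0.2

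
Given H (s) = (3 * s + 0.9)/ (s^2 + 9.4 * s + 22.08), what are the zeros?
Set numerator = 0: 3*s + 0.9 = 0 → Zeros: -0.3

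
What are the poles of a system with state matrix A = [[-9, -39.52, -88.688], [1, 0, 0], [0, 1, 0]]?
Eigenvalues solve det(λI - A) = 0.
Characteristic polynomial: λ^3 + 9*λ^2 + 39.52*λ + 88.688 = 0.
Factor: (λ + 4.6)(λ^2 + 4.4*λ + 19.28) = 0.
Roots: -2.2 + 3.8j, -2.2 - 3.8j, -4.6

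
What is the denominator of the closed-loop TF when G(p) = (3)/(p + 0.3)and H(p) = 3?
Characteristic poly = G_den * H_den + G_num * H_num = (p + 0.3) + (9) = p + 9.3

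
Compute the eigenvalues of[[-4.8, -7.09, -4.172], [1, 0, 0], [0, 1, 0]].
Eigenvalues solve det(λI - A) = 0.
Characteristic polynomial: λ^3 + 4.8*λ^2 + 7.09*λ + 4.172 = 0.
Factor: (λ + 2.8)(λ^2 + 2*λ + 1.49) = 0.
Roots: -1 + 0.7j, -1 - 0.7j, -2.8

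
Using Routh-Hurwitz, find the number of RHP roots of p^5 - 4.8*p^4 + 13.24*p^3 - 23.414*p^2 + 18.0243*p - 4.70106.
Routh array:
p^5: [1, 13.24, 18.0243]; p^4: [-4.8, -23.414, -4.70106]; p^3: [8.36208, 17.0449]; p^2: [-13.6299, -4.70106]; p^1: [14.1608]; p^0: [-4.70106]
First column: [1, -4.8, 8.36208, -13.6299, 14.1608, -4.70106]. Sign changes = RHP roots = 5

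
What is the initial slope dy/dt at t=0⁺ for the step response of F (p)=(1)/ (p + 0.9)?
IVT: y'(0⁺) = lim_{p→∞} p²·Y(p) = lim_{p→∞} p·F(p).
deg(num) = 0, deg(den) = 1, relative degree = 1, so p·F(p) → (leading num)/(leading den) = 1/1 = 1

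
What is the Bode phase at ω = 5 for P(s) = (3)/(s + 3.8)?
Substitute s = j*5: P(j5) = 0.289047 - 0.380325j.
∠P(j5) = atan2(Im, Re) = atan2(-0.380325, 0.289047) = -52.77°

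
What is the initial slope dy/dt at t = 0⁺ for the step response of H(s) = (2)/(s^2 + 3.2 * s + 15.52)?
IVT: y'(0⁺) = lim_{s→∞} s²·Y(s) = lim_{s→∞} s·H(s).
deg(num) = 0, deg(den) = 2, relative degree = 2 ≥ 2, so s·H(s) → 0. Initial slope = 0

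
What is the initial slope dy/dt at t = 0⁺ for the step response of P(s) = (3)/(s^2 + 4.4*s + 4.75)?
IVT: y'(0⁺) = lim_{s→∞} s²·Y(s) = lim_{s→∞} s·P(s).
deg(num) = 0, deg(den) = 2, relative degree = 2 ≥ 2, so s·P(s) → 0. Initial slope = 0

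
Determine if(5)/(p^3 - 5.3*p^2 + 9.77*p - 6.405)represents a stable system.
Denominator: p^3 - 5.3*p^2 + 9.77*p - 6.405 = (p - 2.1)(p^2 - 3.2*p + 3.05). Poles: 1.6 + 0.7j, 1.6 - 0.7j, 2.1. All Re(p)<0: No (unstable)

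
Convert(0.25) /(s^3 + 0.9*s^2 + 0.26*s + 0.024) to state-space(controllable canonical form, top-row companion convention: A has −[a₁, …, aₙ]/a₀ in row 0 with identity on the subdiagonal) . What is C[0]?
Reachable canonical form: C = numerator coefficients (right-aligned, zero-padded to length n).
num = 0.25, C = [[0, 0, 0.25]].
C[0] = 0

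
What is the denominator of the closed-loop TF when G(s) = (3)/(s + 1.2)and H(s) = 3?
Characteristic poly = G_den * H_den + G_num * H_num = (s + 1.2) + (9) = s + 10.2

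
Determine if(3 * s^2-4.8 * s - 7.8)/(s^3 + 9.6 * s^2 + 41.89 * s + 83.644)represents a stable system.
Denominator: s^3 + 9.6*s^2 + 41.89*s + 83.644 = (s + 4.4)(s^2 + 5.2*s + 19.01). Poles: -2.6 + 3.5j, -2.6 - 3.5j, -4.4. All Re(p)<0: Yes (stable)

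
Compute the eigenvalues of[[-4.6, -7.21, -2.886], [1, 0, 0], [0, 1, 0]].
Eigenvalues solve det(λI - A) = 0.
Characteristic polynomial: λ^3 + 4.6*λ^2 + 7.21*λ + 2.886 = 0.
Factor: (λ + 0.6)(λ^2 + 4*λ + 4.81) = 0.
Roots: -0.6, -2 + 0.9j, -2 - 0.9j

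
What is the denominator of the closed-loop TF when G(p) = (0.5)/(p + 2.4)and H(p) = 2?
Characteristic poly = G_den * H_den + G_num * H_num = (p + 2.4) + (1) = p + 3.4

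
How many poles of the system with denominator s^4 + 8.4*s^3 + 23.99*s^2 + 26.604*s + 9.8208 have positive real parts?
s^4 + 8.4*s^3 + 23.99*s^2 + 26.604*s + 9.8208 = (s + 1.2)(s + 3.3)(s + 0.8)(s + 3.1). Poles: -0.8, -1.2, -3.1, -3.3. RHP poles (Re>0): 0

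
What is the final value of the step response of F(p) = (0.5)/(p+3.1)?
FVT: lim_{t→∞} y(t) = lim_{p→0} p*Y(p) where Y(p) = F(p)/p.
= lim_{p→0} F(p) = F(0) = num(0)/den(0) = 0.5/3.1 = 0.1613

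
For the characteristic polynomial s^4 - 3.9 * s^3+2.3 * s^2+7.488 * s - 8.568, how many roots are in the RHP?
s^4 - 3.9*s^3 + 2.3*s^2 + 7.488*s - 8.568 = (s - 1.7)(s + 1.4)(s^2 - 3.6*s + 3.6). Poles: -1.4, 1.7, 1.8 + 0.6j, 1.8 - 0.6j. RHP poles (Re>0): 3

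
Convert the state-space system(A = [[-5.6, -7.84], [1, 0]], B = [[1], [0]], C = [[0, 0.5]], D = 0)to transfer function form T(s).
T(s) = C(sI - A)⁻¹B + D.
Characteristic polynomial det(sI - A) = s^2 + 5.6*s + 7.84.
Numerator from C·adj(sI-A)·B + D·det(sI-A) = 0.5.
T(s) = (0.5)/(s^2 + 5.6*s + 7.84)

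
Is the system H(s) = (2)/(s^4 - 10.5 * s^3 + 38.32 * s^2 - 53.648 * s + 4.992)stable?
Denominator: s^4 - 10.5*s^3 + 38.32*s^2 - 53.648*s + 4.992 = (s - 0.1)(s - 4.8)(s^2 - 5.6*s + 10.4). Poles: 0.1, 2.8 + 1.6j, 2.8 - 1.6j, 4.8. All Re(p)<0: No (unstable)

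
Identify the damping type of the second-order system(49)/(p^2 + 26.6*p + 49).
Standard form: ωn²/(p²+2ζωn·p+ωn²) gives ωn=7, ζ=1.9.
Overdamped (ζ = 1.9 > 1)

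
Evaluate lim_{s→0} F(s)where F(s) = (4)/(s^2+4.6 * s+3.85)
DC gain = F(0) = num(0)/den(0) = 4/3.85 = 1.039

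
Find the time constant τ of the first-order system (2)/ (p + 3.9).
First-order system: τ = -1/pole. Pole = -3.9. τ = -1/(-3.9) = 0.2564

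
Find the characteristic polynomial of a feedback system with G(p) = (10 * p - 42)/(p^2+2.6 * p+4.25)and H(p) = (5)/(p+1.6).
Characteristic poly = G_den * H_den + G_num * H_num = (p^3 + 4.2*p^2 + 8.41*p + 6.8) + (50*p - 210) = p^3 + 4.2*p^2 + 58.41*p - 203.2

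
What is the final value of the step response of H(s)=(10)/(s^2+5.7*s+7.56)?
FVT: lim_{t→∞} y(t) = lim_{s→0} s*Y(s) where Y(s) = H(s)/s.
= lim_{s→0} H(s) = H(0) = num(0)/den(0) = 10/7.56 = 1.323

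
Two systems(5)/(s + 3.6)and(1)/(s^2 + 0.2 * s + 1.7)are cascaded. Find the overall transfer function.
Series: H = H₁ · H₂ = (n₁·n₂)/(d₁·d₂).
Num: n₁·n₂ = 5. Den: d₁·d₂ = s^3 + 3.8*s^2 + 2.42*s + 6.12.
H(s) = (5)/(s^3 + 3.8*s^2 + 2.42*s + 6.12)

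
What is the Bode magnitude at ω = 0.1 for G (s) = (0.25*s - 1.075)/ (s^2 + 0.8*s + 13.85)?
Substitute s = j*0.1: G(j0.1) = -0.0776604 + 0.00225526j.
|G(j0.1)| = sqrt(Re² + Im²) = 0.07769.
20*log₁₀(0.07769) = -22.19 dB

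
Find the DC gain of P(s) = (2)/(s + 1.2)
DC gain = P(0) = num(0)/den(0) = 2/1.2 = 1.667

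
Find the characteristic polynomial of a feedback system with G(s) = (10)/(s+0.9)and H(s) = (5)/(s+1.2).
Characteristic poly = G_den * H_den + G_num * H_num = (s^2 + 2.1*s + 1.08) + (50) = s^2 + 2.1*s + 51.08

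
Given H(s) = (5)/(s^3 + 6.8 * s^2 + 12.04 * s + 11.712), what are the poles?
Set denominator = 0: s^3 + 6.8*s^2 + 12.04*s + 11.712 = (s + 4.8)(s^2 + 2*s + 2.44) = 0 → Poles: -1 + 1.2j, -1 - 1.2j, -4.8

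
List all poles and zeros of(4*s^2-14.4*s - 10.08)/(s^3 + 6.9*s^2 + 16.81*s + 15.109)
Set denominator = 0: s^3 + 6.9*s^2 + 16.81*s + 15.109 = (s + 2.9)(s^2 + 4*s + 5.21) = 0 → Poles: -2 + 1.1j, -2 - 1.1j, -2.9
Set numerator = 0: 4*s^2 - 14.4*s - 10.08 = 4*(s + 0.6)(s - 4.2) = 0 → Zeros: -0.6, 4.2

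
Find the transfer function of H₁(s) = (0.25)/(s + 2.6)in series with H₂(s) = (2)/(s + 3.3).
Series: H = H₁ · H₂ = (n₁·n₂)/(d₁·d₂).
Num: n₁·n₂ = 0.5. Den: d₁·d₂ = s^2 + 5.9*s + 8.58.
H(s) = (0.5)/(s^2 + 5.9*s + 8.58)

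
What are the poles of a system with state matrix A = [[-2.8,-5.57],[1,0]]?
Eigenvalues solve det(λI - A) = 0.
Characteristic polynomial: λ^2 + 2.8*λ + 5.57 = 0.
Roots: -1.4 + 1.9j, -1.4 - 1.9j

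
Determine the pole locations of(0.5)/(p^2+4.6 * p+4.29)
Set denominator = 0: p^2 + 4.6*p + 4.29 = (p + 3.3)(p + 1.3) = 0 → Poles: -1.3, -3.3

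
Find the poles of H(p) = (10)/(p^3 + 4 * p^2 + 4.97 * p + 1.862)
Set denominator = 0: p^3 + 4*p^2 + 4.97*p + 1.862 = (p + 0.7)(p + 1.4)(p + 1.9) = 0 → Poles: -0.7, -1.4, -1.9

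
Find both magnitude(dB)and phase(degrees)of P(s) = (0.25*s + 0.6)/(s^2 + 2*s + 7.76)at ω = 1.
Substitute s = j*1: P(j1) = 0.0916744 + 0.00985963j.
|P| = 20*log₁₀(sqrt(Re²+Im²)) = -20.71 dB.
∠P = atan2(Im, Re) = 6.14°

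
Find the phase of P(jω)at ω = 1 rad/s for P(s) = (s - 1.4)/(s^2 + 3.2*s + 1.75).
Substitute s = j*1: P(j1) = 0.199028 + 0.484147j.
∠P(j1) = atan2(Im, Re) = atan2(0.484147, 0.199028) = 67.65°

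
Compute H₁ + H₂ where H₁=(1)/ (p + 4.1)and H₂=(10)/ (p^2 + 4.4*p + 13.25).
Parallel: H = H₁ + H₂ = (n₁·d₂ + n₂·d₁)/(d₁·d₂).
n₁·d₂ = p^2 + 4.4*p + 13.25. n₂·d₁ = 10*p + 41. Sum = p^2 + 14.4*p + 54.25. d₁·d₂ = p^3 + 8.5*p^2 + 31.29*p + 54.325.
H(p) = (p^2 + 14.4*p + 54.25)/(p^3 + 8.5*p^2 + 31.29*p + 54.325)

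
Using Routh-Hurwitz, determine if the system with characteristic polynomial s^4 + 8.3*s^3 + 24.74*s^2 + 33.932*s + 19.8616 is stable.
Routh array:
s^4: [1, 24.74, 19.8616]; s^3: [8.3, 33.932]; s^2: [20.6518, 19.8616]; s^1: [25.9496]; s^0: [19.8616]
First column: [1, 8.3, 20.6518, 25.9496, 19.8616]. Sign changes = 0.
Yes, stable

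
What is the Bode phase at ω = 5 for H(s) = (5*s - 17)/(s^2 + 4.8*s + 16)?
Substitute s = j*5: H(j5) = 1.14612 + 0.278539j.
∠H(j5) = atan2(Im, Re) = atan2(0.278539, 1.14612) = 13.66°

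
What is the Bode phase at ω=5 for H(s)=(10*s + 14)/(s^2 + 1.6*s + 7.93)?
Substitute s = j*5: H(j5) = 0.453086 - 2.71677j.
∠H(j5) = atan2(Im, Re) = atan2(-2.71677, 0.453086) = -80.53°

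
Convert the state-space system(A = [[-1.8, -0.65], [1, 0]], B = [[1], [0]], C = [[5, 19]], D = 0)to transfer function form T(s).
T(s) = C(sI - A)⁻¹B + D.
Characteristic polynomial det(sI - A) = s^2 + 1.8*s + 0.65.
Numerator from C·adj(sI-A)·B + D·det(sI-A) = 5*s + 19.
T(s) = (5*s + 19)/(s^2 + 1.8*s + 0.65)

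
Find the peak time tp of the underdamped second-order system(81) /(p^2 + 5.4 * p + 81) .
Standard form: ωn²/(p²+2ζωn·p+ωn²) → ωn = 9, ζ = 0.3.
ωd = ωn·√(1-ζ²) = 9·√(1-0.3²) = 8.585.
tp = π/ωd = π/8.585 = 0.3659 s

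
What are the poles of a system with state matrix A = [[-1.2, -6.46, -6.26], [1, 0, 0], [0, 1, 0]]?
Eigenvalues solve det(λI - A) = 0.
Characteristic polynomial: λ^3 + 1.2*λ^2 + 6.46*λ + 6.26 = 0.
Factor: (λ + 1)(λ^2 + 0.2*λ + 6.26) = 0.
Roots: -0.1 + 2.5j, -0.1 - 2.5j, -1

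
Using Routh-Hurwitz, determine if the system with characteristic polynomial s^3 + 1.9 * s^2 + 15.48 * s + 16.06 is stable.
Routh array:
s^3: [1, 15.48]; s^2: [1.9, 16.06]; s^1: [7.02737]; s^0: [16.06]
First column: [1, 1.9, 7.02737, 16.06]. Sign changes = 0.
Yes, stable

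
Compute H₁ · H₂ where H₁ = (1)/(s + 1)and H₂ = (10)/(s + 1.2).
Series: H = H₁ · H₂ = (n₁·n₂)/(d₁·d₂).
Num: n₁·n₂ = 10. Den: d₁·d₂ = s^2 + 2.2*s + 1.2.
H(s) = (10)/(s^2 + 2.2*s + 1.2)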